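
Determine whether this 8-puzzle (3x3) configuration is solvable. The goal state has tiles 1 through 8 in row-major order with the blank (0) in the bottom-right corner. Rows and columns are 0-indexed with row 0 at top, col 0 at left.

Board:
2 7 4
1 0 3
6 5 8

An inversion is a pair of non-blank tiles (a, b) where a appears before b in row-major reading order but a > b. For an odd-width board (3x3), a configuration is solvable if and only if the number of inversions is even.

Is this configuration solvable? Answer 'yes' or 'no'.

Answer: no

Derivation:
Inversions (pairs i<j in row-major order where tile[i] > tile[j] > 0): 9
9 is odd, so the puzzle is not solvable.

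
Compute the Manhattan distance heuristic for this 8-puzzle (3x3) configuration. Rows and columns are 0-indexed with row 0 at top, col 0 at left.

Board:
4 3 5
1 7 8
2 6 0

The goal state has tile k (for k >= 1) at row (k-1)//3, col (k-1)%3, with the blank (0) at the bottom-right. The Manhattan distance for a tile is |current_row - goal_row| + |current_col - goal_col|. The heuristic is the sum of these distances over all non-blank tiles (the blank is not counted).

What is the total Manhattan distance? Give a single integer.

Answer: 14

Derivation:
Tile 4: at (0,0), goal (1,0), distance |0-1|+|0-0| = 1
Tile 3: at (0,1), goal (0,2), distance |0-0|+|1-2| = 1
Tile 5: at (0,2), goal (1,1), distance |0-1|+|2-1| = 2
Tile 1: at (1,0), goal (0,0), distance |1-0|+|0-0| = 1
Tile 7: at (1,1), goal (2,0), distance |1-2|+|1-0| = 2
Tile 8: at (1,2), goal (2,1), distance |1-2|+|2-1| = 2
Tile 2: at (2,0), goal (0,1), distance |2-0|+|0-1| = 3
Tile 6: at (2,1), goal (1,2), distance |2-1|+|1-2| = 2
Sum: 1 + 1 + 2 + 1 + 2 + 2 + 3 + 2 = 14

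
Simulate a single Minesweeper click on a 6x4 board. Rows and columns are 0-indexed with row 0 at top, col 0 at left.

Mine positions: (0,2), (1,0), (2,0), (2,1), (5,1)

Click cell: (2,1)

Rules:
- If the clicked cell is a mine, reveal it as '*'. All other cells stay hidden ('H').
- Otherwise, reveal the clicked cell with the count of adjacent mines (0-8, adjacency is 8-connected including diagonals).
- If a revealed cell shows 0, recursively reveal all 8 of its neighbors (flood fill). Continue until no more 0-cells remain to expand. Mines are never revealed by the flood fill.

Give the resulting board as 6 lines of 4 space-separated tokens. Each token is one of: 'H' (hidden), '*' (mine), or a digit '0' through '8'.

H H H H
H H H H
H * H H
H H H H
H H H H
H H H H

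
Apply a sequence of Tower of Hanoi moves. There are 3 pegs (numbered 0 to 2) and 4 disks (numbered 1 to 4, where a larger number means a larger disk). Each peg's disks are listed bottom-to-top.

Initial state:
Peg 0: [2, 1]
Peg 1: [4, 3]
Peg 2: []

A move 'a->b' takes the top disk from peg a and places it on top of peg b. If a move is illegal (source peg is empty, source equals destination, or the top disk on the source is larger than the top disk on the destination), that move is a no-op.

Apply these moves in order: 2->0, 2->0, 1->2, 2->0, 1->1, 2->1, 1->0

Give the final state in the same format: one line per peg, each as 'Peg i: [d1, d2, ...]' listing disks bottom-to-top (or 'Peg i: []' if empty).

Answer: Peg 0: [2, 1]
Peg 1: [4, 3]
Peg 2: []

Derivation:
After move 1 (2->0):
Peg 0: [2, 1]
Peg 1: [4, 3]
Peg 2: []

After move 2 (2->0):
Peg 0: [2, 1]
Peg 1: [4, 3]
Peg 2: []

After move 3 (1->2):
Peg 0: [2, 1]
Peg 1: [4]
Peg 2: [3]

After move 4 (2->0):
Peg 0: [2, 1]
Peg 1: [4]
Peg 2: [3]

After move 5 (1->1):
Peg 0: [2, 1]
Peg 1: [4]
Peg 2: [3]

After move 6 (2->1):
Peg 0: [2, 1]
Peg 1: [4, 3]
Peg 2: []

After move 7 (1->0):
Peg 0: [2, 1]
Peg 1: [4, 3]
Peg 2: []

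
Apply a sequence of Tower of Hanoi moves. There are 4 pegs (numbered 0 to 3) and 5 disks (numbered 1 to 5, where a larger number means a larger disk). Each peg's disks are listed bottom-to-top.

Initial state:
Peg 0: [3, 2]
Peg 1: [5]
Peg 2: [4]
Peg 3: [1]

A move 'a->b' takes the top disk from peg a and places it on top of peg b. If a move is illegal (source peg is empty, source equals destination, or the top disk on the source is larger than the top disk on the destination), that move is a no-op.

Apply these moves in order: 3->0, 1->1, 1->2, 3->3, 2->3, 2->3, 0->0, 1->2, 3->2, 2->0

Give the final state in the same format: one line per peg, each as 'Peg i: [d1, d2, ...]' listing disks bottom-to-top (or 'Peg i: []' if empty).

After move 1 (3->0):
Peg 0: [3, 2, 1]
Peg 1: [5]
Peg 2: [4]
Peg 3: []

After move 2 (1->1):
Peg 0: [3, 2, 1]
Peg 1: [5]
Peg 2: [4]
Peg 3: []

After move 3 (1->2):
Peg 0: [3, 2, 1]
Peg 1: [5]
Peg 2: [4]
Peg 3: []

After move 4 (3->3):
Peg 0: [3, 2, 1]
Peg 1: [5]
Peg 2: [4]
Peg 3: []

After move 5 (2->3):
Peg 0: [3, 2, 1]
Peg 1: [5]
Peg 2: []
Peg 3: [4]

After move 6 (2->3):
Peg 0: [3, 2, 1]
Peg 1: [5]
Peg 2: []
Peg 3: [4]

After move 7 (0->0):
Peg 0: [3, 2, 1]
Peg 1: [5]
Peg 2: []
Peg 3: [4]

After move 8 (1->2):
Peg 0: [3, 2, 1]
Peg 1: []
Peg 2: [5]
Peg 3: [4]

After move 9 (3->2):
Peg 0: [3, 2, 1]
Peg 1: []
Peg 2: [5, 4]
Peg 3: []

After move 10 (2->0):
Peg 0: [3, 2, 1]
Peg 1: []
Peg 2: [5, 4]
Peg 3: []

Answer: Peg 0: [3, 2, 1]
Peg 1: []
Peg 2: [5, 4]
Peg 3: []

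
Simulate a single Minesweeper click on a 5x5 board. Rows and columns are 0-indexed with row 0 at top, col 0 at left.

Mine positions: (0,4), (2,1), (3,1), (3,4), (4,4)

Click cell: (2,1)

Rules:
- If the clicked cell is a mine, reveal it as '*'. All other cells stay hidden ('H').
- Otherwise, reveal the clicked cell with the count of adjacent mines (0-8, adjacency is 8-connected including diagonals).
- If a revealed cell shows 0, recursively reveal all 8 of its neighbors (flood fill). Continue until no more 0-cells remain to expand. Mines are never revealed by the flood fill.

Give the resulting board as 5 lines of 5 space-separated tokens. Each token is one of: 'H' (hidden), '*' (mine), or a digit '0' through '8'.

H H H H H
H H H H H
H * H H H
H H H H H
H H H H H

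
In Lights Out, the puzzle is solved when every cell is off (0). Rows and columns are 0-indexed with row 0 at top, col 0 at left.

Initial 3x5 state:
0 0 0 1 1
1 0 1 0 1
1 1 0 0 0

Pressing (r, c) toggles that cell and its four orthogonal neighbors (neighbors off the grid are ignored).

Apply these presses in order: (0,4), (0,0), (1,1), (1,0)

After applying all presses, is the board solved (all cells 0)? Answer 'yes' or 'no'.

Answer: yes

Derivation:
After press 1 at (0,4):
0 0 0 0 0
1 0 1 0 0
1 1 0 0 0

After press 2 at (0,0):
1 1 0 0 0
0 0 1 0 0
1 1 0 0 0

After press 3 at (1,1):
1 0 0 0 0
1 1 0 0 0
1 0 0 0 0

After press 4 at (1,0):
0 0 0 0 0
0 0 0 0 0
0 0 0 0 0

Lights still on: 0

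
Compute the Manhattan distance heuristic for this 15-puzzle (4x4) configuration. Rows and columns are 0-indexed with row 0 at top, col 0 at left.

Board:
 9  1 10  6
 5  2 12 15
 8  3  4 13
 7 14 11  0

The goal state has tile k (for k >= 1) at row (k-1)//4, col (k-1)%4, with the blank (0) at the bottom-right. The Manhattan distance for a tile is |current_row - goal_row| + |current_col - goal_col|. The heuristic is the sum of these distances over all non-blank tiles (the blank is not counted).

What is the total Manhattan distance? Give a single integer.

Tile 9: at (0,0), goal (2,0), distance |0-2|+|0-0| = 2
Tile 1: at (0,1), goal (0,0), distance |0-0|+|1-0| = 1
Tile 10: at (0,2), goal (2,1), distance |0-2|+|2-1| = 3
Tile 6: at (0,3), goal (1,1), distance |0-1|+|3-1| = 3
Tile 5: at (1,0), goal (1,0), distance |1-1|+|0-0| = 0
Tile 2: at (1,1), goal (0,1), distance |1-0|+|1-1| = 1
Tile 12: at (1,2), goal (2,3), distance |1-2|+|2-3| = 2
Tile 15: at (1,3), goal (3,2), distance |1-3|+|3-2| = 3
Tile 8: at (2,0), goal (1,3), distance |2-1|+|0-3| = 4
Tile 3: at (2,1), goal (0,2), distance |2-0|+|1-2| = 3
Tile 4: at (2,2), goal (0,3), distance |2-0|+|2-3| = 3
Tile 13: at (2,3), goal (3,0), distance |2-3|+|3-0| = 4
Tile 7: at (3,0), goal (1,2), distance |3-1|+|0-2| = 4
Tile 14: at (3,1), goal (3,1), distance |3-3|+|1-1| = 0
Tile 11: at (3,2), goal (2,2), distance |3-2|+|2-2| = 1
Sum: 2 + 1 + 3 + 3 + 0 + 1 + 2 + 3 + 4 + 3 + 3 + 4 + 4 + 0 + 1 = 34

Answer: 34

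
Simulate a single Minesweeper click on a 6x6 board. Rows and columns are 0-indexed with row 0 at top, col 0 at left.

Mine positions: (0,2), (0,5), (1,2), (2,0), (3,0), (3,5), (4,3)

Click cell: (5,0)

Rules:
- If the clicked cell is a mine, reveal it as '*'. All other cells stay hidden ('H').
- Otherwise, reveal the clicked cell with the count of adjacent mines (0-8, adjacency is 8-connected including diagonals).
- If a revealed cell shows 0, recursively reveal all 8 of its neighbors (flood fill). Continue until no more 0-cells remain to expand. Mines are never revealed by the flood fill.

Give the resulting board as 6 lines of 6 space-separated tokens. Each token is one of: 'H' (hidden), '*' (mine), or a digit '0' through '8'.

H H H H H H
H H H H H H
H H H H H H
H H H H H H
1 1 1 H H H
0 0 1 H H H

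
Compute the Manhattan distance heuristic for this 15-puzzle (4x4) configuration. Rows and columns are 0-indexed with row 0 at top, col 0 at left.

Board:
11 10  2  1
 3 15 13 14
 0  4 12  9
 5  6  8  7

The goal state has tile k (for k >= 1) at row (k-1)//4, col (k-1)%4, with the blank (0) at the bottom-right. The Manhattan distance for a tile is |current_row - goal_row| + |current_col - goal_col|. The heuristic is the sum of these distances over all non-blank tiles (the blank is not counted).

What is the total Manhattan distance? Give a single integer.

Tile 11: at (0,0), goal (2,2), distance |0-2|+|0-2| = 4
Tile 10: at (0,1), goal (2,1), distance |0-2|+|1-1| = 2
Tile 2: at (0,2), goal (0,1), distance |0-0|+|2-1| = 1
Tile 1: at (0,3), goal (0,0), distance |0-0|+|3-0| = 3
Tile 3: at (1,0), goal (0,2), distance |1-0|+|0-2| = 3
Tile 15: at (1,1), goal (3,2), distance |1-3|+|1-2| = 3
Tile 13: at (1,2), goal (3,0), distance |1-3|+|2-0| = 4
Tile 14: at (1,3), goal (3,1), distance |1-3|+|3-1| = 4
Tile 4: at (2,1), goal (0,3), distance |2-0|+|1-3| = 4
Tile 12: at (2,2), goal (2,3), distance |2-2|+|2-3| = 1
Tile 9: at (2,3), goal (2,0), distance |2-2|+|3-0| = 3
Tile 5: at (3,0), goal (1,0), distance |3-1|+|0-0| = 2
Tile 6: at (3,1), goal (1,1), distance |3-1|+|1-1| = 2
Tile 8: at (3,2), goal (1,3), distance |3-1|+|2-3| = 3
Tile 7: at (3,3), goal (1,2), distance |3-1|+|3-2| = 3
Sum: 4 + 2 + 1 + 3 + 3 + 3 + 4 + 4 + 4 + 1 + 3 + 2 + 2 + 3 + 3 = 42

Answer: 42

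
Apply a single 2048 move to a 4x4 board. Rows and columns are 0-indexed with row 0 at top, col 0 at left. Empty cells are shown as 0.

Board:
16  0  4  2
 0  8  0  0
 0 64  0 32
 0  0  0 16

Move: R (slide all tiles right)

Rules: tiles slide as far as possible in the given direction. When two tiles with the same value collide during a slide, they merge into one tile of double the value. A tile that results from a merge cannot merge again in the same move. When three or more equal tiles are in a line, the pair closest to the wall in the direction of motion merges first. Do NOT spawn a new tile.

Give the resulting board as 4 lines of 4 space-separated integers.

Slide right:
row 0: [16, 0, 4, 2] -> [0, 16, 4, 2]
row 1: [0, 8, 0, 0] -> [0, 0, 0, 8]
row 2: [0, 64, 0, 32] -> [0, 0, 64, 32]
row 3: [0, 0, 0, 16] -> [0, 0, 0, 16]

Answer:  0 16  4  2
 0  0  0  8
 0  0 64 32
 0  0  0 16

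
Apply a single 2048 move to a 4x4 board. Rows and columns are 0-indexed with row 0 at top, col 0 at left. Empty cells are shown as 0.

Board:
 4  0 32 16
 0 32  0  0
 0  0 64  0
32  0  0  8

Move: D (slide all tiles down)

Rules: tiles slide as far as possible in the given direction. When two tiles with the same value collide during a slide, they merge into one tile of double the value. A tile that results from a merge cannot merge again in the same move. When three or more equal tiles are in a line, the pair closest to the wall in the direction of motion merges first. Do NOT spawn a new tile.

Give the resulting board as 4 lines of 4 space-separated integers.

Answer:  0  0  0  0
 0  0  0  0
 4  0 32 16
32 32 64  8

Derivation:
Slide down:
col 0: [4, 0, 0, 32] -> [0, 0, 4, 32]
col 1: [0, 32, 0, 0] -> [0, 0, 0, 32]
col 2: [32, 0, 64, 0] -> [0, 0, 32, 64]
col 3: [16, 0, 0, 8] -> [0, 0, 16, 8]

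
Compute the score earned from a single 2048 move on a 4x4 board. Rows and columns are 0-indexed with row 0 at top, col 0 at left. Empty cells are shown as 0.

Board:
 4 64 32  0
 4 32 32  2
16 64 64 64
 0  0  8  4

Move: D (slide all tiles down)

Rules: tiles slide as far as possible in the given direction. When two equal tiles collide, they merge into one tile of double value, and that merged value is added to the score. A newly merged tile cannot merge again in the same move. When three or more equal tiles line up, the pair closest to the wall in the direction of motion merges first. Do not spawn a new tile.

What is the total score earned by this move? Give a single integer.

Slide down:
col 0: [4, 4, 16, 0] -> [0, 0, 8, 16]  score +8 (running 8)
col 1: [64, 32, 64, 0] -> [0, 64, 32, 64]  score +0 (running 8)
col 2: [32, 32, 64, 8] -> [0, 64, 64, 8]  score +64 (running 72)
col 3: [0, 2, 64, 4] -> [0, 2, 64, 4]  score +0 (running 72)
Board after move:
 0  0  0  0
 0 64 64  2
 8 32 64 64
16 64  8  4

Answer: 72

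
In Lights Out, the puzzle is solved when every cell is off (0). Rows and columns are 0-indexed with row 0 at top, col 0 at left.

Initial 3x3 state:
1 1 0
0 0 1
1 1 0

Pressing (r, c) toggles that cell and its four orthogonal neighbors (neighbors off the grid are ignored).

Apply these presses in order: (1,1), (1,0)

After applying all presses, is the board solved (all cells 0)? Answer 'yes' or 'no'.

Answer: yes

Derivation:
After press 1 at (1,1):
1 0 0
1 1 0
1 0 0

After press 2 at (1,0):
0 0 0
0 0 0
0 0 0

Lights still on: 0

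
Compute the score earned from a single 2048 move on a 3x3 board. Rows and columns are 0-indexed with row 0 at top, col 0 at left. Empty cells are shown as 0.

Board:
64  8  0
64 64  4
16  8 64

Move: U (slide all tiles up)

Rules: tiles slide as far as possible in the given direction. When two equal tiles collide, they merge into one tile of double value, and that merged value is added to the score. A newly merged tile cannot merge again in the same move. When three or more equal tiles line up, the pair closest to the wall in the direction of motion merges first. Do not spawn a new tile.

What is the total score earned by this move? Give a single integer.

Answer: 128

Derivation:
Slide up:
col 0: [64, 64, 16] -> [128, 16, 0]  score +128 (running 128)
col 1: [8, 64, 8] -> [8, 64, 8]  score +0 (running 128)
col 2: [0, 4, 64] -> [4, 64, 0]  score +0 (running 128)
Board after move:
128   8   4
 16  64  64
  0   8   0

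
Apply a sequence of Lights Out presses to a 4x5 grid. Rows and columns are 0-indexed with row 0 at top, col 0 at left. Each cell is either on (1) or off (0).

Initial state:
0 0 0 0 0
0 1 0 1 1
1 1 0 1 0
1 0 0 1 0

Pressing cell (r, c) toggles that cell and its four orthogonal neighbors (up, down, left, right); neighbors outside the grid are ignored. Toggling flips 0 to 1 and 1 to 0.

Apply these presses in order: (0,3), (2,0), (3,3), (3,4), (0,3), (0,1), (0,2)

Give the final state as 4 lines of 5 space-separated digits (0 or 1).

Answer: 1 0 0 1 0
1 0 1 1 1
0 0 0 0 1
0 0 1 1 0

Derivation:
After press 1 at (0,3):
0 0 1 1 1
0 1 0 0 1
1 1 0 1 0
1 0 0 1 0

After press 2 at (2,0):
0 0 1 1 1
1 1 0 0 1
0 0 0 1 0
0 0 0 1 0

After press 3 at (3,3):
0 0 1 1 1
1 1 0 0 1
0 0 0 0 0
0 0 1 0 1

After press 4 at (3,4):
0 0 1 1 1
1 1 0 0 1
0 0 0 0 1
0 0 1 1 0

After press 5 at (0,3):
0 0 0 0 0
1 1 0 1 1
0 0 0 0 1
0 0 1 1 0

After press 6 at (0,1):
1 1 1 0 0
1 0 0 1 1
0 0 0 0 1
0 0 1 1 0

After press 7 at (0,2):
1 0 0 1 0
1 0 1 1 1
0 0 0 0 1
0 0 1 1 0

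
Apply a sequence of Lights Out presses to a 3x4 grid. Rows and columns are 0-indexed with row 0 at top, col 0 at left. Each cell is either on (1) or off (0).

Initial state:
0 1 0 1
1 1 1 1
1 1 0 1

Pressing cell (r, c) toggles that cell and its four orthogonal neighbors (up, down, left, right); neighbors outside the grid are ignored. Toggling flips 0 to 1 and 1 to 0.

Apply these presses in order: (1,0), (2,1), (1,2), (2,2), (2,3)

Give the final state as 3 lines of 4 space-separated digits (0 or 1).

Answer: 1 1 1 1
0 0 1 1
1 1 0 1

Derivation:
After press 1 at (1,0):
1 1 0 1
0 0 1 1
0 1 0 1

After press 2 at (2,1):
1 1 0 1
0 1 1 1
1 0 1 1

After press 3 at (1,2):
1 1 1 1
0 0 0 0
1 0 0 1

After press 4 at (2,2):
1 1 1 1
0 0 1 0
1 1 1 0

After press 5 at (2,3):
1 1 1 1
0 0 1 1
1 1 0 1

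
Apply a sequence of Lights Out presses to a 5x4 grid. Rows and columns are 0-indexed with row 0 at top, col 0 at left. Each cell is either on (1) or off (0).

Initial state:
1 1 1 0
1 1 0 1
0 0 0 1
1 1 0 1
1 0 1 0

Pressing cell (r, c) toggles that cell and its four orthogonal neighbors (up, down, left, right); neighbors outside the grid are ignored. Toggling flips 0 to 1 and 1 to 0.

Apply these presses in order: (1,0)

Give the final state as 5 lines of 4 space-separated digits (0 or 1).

Answer: 0 1 1 0
0 0 0 1
1 0 0 1
1 1 0 1
1 0 1 0

Derivation:
After press 1 at (1,0):
0 1 1 0
0 0 0 1
1 0 0 1
1 1 0 1
1 0 1 0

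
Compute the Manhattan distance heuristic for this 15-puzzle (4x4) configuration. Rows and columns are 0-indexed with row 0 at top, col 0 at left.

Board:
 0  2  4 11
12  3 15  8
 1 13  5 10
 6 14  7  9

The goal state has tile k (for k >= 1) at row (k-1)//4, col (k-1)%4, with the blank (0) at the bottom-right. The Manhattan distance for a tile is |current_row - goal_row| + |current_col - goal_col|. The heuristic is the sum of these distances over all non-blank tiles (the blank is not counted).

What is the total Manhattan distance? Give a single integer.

Tile 2: (0,1)->(0,1) = 0
Tile 4: (0,2)->(0,3) = 1
Tile 11: (0,3)->(2,2) = 3
Tile 12: (1,0)->(2,3) = 4
Tile 3: (1,1)->(0,2) = 2
Tile 15: (1,2)->(3,2) = 2
Tile 8: (1,3)->(1,3) = 0
Tile 1: (2,0)->(0,0) = 2
Tile 13: (2,1)->(3,0) = 2
Tile 5: (2,2)->(1,0) = 3
Tile 10: (2,3)->(2,1) = 2
Tile 6: (3,0)->(1,1) = 3
Tile 14: (3,1)->(3,1) = 0
Tile 7: (3,2)->(1,2) = 2
Tile 9: (3,3)->(2,0) = 4
Sum: 0 + 1 + 3 + 4 + 2 + 2 + 0 + 2 + 2 + 3 + 2 + 3 + 0 + 2 + 4 = 30

Answer: 30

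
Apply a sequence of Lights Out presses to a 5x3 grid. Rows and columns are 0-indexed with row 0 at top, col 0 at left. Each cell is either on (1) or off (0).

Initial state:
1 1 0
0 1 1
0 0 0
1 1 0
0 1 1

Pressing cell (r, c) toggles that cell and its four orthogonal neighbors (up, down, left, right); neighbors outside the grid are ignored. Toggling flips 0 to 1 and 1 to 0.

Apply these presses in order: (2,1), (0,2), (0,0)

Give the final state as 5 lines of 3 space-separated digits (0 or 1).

Answer: 0 1 1
1 0 0
1 1 1
1 0 0
0 1 1

Derivation:
After press 1 at (2,1):
1 1 0
0 0 1
1 1 1
1 0 0
0 1 1

After press 2 at (0,2):
1 0 1
0 0 0
1 1 1
1 0 0
0 1 1

After press 3 at (0,0):
0 1 1
1 0 0
1 1 1
1 0 0
0 1 1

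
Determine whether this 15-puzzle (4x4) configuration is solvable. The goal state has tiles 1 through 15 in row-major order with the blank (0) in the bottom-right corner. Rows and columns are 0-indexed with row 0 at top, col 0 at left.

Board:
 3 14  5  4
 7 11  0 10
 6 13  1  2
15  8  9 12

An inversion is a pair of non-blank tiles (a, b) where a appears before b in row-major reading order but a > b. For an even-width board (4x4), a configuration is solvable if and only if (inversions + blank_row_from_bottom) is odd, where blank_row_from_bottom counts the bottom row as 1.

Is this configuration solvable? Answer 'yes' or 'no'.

Answer: no

Derivation:
Inversions: 43
Blank is in row 1 (0-indexed from top), which is row 3 counting from the bottom (bottom = 1).
43 + 3 = 46, which is even, so the puzzle is not solvable.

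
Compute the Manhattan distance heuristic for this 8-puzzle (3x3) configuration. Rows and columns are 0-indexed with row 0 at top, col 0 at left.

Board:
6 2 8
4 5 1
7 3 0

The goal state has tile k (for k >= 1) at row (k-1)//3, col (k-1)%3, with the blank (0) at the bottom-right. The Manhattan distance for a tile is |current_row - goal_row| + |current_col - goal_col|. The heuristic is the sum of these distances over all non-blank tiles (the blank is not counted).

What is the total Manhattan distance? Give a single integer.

Tile 6: (0,0)->(1,2) = 3
Tile 2: (0,1)->(0,1) = 0
Tile 8: (0,2)->(2,1) = 3
Tile 4: (1,0)->(1,0) = 0
Tile 5: (1,1)->(1,1) = 0
Tile 1: (1,2)->(0,0) = 3
Tile 7: (2,0)->(2,0) = 0
Tile 3: (2,1)->(0,2) = 3
Sum: 3 + 0 + 3 + 0 + 0 + 3 + 0 + 3 = 12

Answer: 12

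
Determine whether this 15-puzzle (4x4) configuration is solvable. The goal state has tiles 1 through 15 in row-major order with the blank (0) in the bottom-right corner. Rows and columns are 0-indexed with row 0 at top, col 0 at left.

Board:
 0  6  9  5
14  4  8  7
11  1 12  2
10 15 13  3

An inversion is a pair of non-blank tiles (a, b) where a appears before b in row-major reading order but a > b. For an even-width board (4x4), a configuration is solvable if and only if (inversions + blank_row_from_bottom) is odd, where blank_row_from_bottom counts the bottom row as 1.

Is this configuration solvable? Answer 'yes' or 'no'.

Inversions: 47
Blank is in row 0 (0-indexed from top), which is row 4 counting from the bottom (bottom = 1).
47 + 4 = 51, which is odd, so the puzzle is solvable.

Answer: yes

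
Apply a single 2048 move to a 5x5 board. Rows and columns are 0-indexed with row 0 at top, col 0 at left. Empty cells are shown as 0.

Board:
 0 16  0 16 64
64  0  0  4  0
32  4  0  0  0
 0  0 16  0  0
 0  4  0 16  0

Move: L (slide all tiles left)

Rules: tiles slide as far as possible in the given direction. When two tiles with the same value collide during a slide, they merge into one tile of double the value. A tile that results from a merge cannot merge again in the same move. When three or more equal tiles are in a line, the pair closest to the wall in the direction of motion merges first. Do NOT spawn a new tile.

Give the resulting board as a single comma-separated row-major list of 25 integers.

Answer: 32, 64, 0, 0, 0, 64, 4, 0, 0, 0, 32, 4, 0, 0, 0, 16, 0, 0, 0, 0, 4, 16, 0, 0, 0

Derivation:
Slide left:
row 0: [0, 16, 0, 16, 64] -> [32, 64, 0, 0, 0]
row 1: [64, 0, 0, 4, 0] -> [64, 4, 0, 0, 0]
row 2: [32, 4, 0, 0, 0] -> [32, 4, 0, 0, 0]
row 3: [0, 0, 16, 0, 0] -> [16, 0, 0, 0, 0]
row 4: [0, 4, 0, 16, 0] -> [4, 16, 0, 0, 0]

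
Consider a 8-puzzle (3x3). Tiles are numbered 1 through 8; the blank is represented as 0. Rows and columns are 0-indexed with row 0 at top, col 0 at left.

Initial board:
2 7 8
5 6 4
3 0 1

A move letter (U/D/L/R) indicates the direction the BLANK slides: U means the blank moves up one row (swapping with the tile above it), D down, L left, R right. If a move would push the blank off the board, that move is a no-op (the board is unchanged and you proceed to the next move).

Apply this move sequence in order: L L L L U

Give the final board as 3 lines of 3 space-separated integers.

After move 1 (L):
2 7 8
5 6 4
0 3 1

After move 2 (L):
2 7 8
5 6 4
0 3 1

After move 3 (L):
2 7 8
5 6 4
0 3 1

After move 4 (L):
2 7 8
5 6 4
0 3 1

After move 5 (U):
2 7 8
0 6 4
5 3 1

Answer: 2 7 8
0 6 4
5 3 1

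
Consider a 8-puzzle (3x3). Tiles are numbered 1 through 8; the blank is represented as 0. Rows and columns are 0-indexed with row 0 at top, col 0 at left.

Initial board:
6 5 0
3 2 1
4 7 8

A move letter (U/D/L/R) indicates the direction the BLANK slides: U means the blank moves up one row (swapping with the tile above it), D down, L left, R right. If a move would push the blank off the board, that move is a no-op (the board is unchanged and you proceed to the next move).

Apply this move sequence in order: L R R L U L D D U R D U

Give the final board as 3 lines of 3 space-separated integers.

Answer: 3 6 5
2 0 1
4 7 8

Derivation:
After move 1 (L):
6 0 5
3 2 1
4 7 8

After move 2 (R):
6 5 0
3 2 1
4 7 8

After move 3 (R):
6 5 0
3 2 1
4 7 8

After move 4 (L):
6 0 5
3 2 1
4 7 8

After move 5 (U):
6 0 5
3 2 1
4 7 8

After move 6 (L):
0 6 5
3 2 1
4 7 8

After move 7 (D):
3 6 5
0 2 1
4 7 8

After move 8 (D):
3 6 5
4 2 1
0 7 8

After move 9 (U):
3 6 5
0 2 1
4 7 8

After move 10 (R):
3 6 5
2 0 1
4 7 8

After move 11 (D):
3 6 5
2 7 1
4 0 8

After move 12 (U):
3 6 5
2 0 1
4 7 8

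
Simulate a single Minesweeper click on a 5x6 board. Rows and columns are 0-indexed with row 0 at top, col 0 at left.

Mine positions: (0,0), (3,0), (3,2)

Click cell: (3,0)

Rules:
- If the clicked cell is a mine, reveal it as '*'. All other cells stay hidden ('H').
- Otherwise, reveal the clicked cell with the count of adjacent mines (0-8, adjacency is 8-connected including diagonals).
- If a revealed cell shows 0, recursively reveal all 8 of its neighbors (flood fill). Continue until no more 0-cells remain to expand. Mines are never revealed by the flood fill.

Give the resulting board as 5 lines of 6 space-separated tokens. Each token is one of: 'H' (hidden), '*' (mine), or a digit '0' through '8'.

H H H H H H
H H H H H H
H H H H H H
* H H H H H
H H H H H H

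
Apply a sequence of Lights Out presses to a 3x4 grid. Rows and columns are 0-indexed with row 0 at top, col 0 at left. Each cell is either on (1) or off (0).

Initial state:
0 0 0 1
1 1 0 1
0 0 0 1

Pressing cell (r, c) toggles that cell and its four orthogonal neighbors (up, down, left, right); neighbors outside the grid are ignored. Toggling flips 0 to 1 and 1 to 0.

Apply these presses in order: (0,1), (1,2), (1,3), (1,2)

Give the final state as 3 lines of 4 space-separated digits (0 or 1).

After press 1 at (0,1):
1 1 1 1
1 0 0 1
0 0 0 1

After press 2 at (1,2):
1 1 0 1
1 1 1 0
0 0 1 1

After press 3 at (1,3):
1 1 0 0
1 1 0 1
0 0 1 0

After press 4 at (1,2):
1 1 1 0
1 0 1 0
0 0 0 0

Answer: 1 1 1 0
1 0 1 0
0 0 0 0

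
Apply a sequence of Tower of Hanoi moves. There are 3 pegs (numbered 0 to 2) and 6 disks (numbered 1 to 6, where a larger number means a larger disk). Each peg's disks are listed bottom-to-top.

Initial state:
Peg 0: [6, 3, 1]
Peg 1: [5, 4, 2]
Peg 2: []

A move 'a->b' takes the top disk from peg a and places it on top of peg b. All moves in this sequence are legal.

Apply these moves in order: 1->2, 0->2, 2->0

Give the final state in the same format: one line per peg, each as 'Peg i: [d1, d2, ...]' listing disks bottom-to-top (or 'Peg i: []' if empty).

Answer: Peg 0: [6, 3, 1]
Peg 1: [5, 4]
Peg 2: [2]

Derivation:
After move 1 (1->2):
Peg 0: [6, 3, 1]
Peg 1: [5, 4]
Peg 2: [2]

After move 2 (0->2):
Peg 0: [6, 3]
Peg 1: [5, 4]
Peg 2: [2, 1]

After move 3 (2->0):
Peg 0: [6, 3, 1]
Peg 1: [5, 4]
Peg 2: [2]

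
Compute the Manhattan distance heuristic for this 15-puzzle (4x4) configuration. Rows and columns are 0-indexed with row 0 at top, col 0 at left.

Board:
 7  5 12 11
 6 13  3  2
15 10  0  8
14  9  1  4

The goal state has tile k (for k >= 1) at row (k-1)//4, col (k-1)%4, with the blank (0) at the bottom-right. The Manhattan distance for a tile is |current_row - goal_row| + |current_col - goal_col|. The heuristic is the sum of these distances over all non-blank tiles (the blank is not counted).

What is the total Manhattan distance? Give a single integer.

Tile 7: at (0,0), goal (1,2), distance |0-1|+|0-2| = 3
Tile 5: at (0,1), goal (1,0), distance |0-1|+|1-0| = 2
Tile 12: at (0,2), goal (2,3), distance |0-2|+|2-3| = 3
Tile 11: at (0,3), goal (2,2), distance |0-2|+|3-2| = 3
Tile 6: at (1,0), goal (1,1), distance |1-1|+|0-1| = 1
Tile 13: at (1,1), goal (3,0), distance |1-3|+|1-0| = 3
Tile 3: at (1,2), goal (0,2), distance |1-0|+|2-2| = 1
Tile 2: at (1,3), goal (0,1), distance |1-0|+|3-1| = 3
Tile 15: at (2,0), goal (3,2), distance |2-3|+|0-2| = 3
Tile 10: at (2,1), goal (2,1), distance |2-2|+|1-1| = 0
Tile 8: at (2,3), goal (1,3), distance |2-1|+|3-3| = 1
Tile 14: at (3,0), goal (3,1), distance |3-3|+|0-1| = 1
Tile 9: at (3,1), goal (2,0), distance |3-2|+|1-0| = 2
Tile 1: at (3,2), goal (0,0), distance |3-0|+|2-0| = 5
Tile 4: at (3,3), goal (0,3), distance |3-0|+|3-3| = 3
Sum: 3 + 2 + 3 + 3 + 1 + 3 + 1 + 3 + 3 + 0 + 1 + 1 + 2 + 5 + 3 = 34

Answer: 34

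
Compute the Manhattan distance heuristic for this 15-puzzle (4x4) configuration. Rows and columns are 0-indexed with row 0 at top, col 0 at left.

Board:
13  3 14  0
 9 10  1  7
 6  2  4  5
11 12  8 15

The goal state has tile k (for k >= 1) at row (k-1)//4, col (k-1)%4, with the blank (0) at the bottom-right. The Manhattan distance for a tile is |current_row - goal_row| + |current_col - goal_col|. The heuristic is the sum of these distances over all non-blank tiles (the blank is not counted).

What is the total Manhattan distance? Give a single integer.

Tile 13: (0,0)->(3,0) = 3
Tile 3: (0,1)->(0,2) = 1
Tile 14: (0,2)->(3,1) = 4
Tile 9: (1,0)->(2,0) = 1
Tile 10: (1,1)->(2,1) = 1
Tile 1: (1,2)->(0,0) = 3
Tile 7: (1,3)->(1,2) = 1
Tile 6: (2,0)->(1,1) = 2
Tile 2: (2,1)->(0,1) = 2
Tile 4: (2,2)->(0,3) = 3
Tile 5: (2,3)->(1,0) = 4
Tile 11: (3,0)->(2,2) = 3
Tile 12: (3,1)->(2,3) = 3
Tile 8: (3,2)->(1,3) = 3
Tile 15: (3,3)->(3,2) = 1
Sum: 3 + 1 + 4 + 1 + 1 + 3 + 1 + 2 + 2 + 3 + 4 + 3 + 3 + 3 + 1 = 35

Answer: 35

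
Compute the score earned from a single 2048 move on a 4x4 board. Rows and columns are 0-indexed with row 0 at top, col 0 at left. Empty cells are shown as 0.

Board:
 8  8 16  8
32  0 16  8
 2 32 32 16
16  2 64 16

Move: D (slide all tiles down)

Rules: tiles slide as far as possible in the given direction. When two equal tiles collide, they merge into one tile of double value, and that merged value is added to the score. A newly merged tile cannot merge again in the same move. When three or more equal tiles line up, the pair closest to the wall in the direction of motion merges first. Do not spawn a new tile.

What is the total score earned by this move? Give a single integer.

Slide down:
col 0: [8, 32, 2, 16] -> [8, 32, 2, 16]  score +0 (running 0)
col 1: [8, 0, 32, 2] -> [0, 8, 32, 2]  score +0 (running 0)
col 2: [16, 16, 32, 64] -> [0, 32, 32, 64]  score +32 (running 32)
col 3: [8, 8, 16, 16] -> [0, 0, 16, 32]  score +48 (running 80)
Board after move:
 8  0  0  0
32  8 32  0
 2 32 32 16
16  2 64 32

Answer: 80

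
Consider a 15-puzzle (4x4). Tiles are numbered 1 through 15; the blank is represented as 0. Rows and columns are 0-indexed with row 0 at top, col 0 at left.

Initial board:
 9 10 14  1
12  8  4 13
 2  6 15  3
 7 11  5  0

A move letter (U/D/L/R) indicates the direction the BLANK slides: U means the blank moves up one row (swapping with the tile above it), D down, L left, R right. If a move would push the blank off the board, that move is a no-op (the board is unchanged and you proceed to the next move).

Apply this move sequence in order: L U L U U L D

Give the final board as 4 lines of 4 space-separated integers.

After move 1 (L):
 9 10 14  1
12  8  4 13
 2  6 15  3
 7 11  0  5

After move 2 (U):
 9 10 14  1
12  8  4 13
 2  6  0  3
 7 11 15  5

After move 3 (L):
 9 10 14  1
12  8  4 13
 2  0  6  3
 7 11 15  5

After move 4 (U):
 9 10 14  1
12  0  4 13
 2  8  6  3
 7 11 15  5

After move 5 (U):
 9  0 14  1
12 10  4 13
 2  8  6  3
 7 11 15  5

After move 6 (L):
 0  9 14  1
12 10  4 13
 2  8  6  3
 7 11 15  5

After move 7 (D):
12  9 14  1
 0 10  4 13
 2  8  6  3
 7 11 15  5

Answer: 12  9 14  1
 0 10  4 13
 2  8  6  3
 7 11 15  5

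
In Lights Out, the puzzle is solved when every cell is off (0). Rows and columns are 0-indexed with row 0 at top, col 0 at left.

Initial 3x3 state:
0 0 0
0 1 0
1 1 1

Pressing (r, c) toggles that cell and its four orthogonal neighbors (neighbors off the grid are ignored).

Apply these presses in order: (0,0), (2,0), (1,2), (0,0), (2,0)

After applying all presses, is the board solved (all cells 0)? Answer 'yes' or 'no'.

After press 1 at (0,0):
1 1 0
1 1 0
1 1 1

After press 2 at (2,0):
1 1 0
0 1 0
0 0 1

After press 3 at (1,2):
1 1 1
0 0 1
0 0 0

After press 4 at (0,0):
0 0 1
1 0 1
0 0 0

After press 5 at (2,0):
0 0 1
0 0 1
1 1 0

Lights still on: 4

Answer: no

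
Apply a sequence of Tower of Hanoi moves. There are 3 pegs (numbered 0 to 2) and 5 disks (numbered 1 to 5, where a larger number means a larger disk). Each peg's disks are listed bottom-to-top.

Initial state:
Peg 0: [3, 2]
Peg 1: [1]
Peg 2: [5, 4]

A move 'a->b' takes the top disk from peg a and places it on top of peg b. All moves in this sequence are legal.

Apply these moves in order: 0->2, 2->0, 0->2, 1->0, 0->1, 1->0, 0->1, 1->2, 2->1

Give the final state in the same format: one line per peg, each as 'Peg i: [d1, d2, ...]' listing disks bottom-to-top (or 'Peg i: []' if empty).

After move 1 (0->2):
Peg 0: [3]
Peg 1: [1]
Peg 2: [5, 4, 2]

After move 2 (2->0):
Peg 0: [3, 2]
Peg 1: [1]
Peg 2: [5, 4]

After move 3 (0->2):
Peg 0: [3]
Peg 1: [1]
Peg 2: [5, 4, 2]

After move 4 (1->0):
Peg 0: [3, 1]
Peg 1: []
Peg 2: [5, 4, 2]

After move 5 (0->1):
Peg 0: [3]
Peg 1: [1]
Peg 2: [5, 4, 2]

After move 6 (1->0):
Peg 0: [3, 1]
Peg 1: []
Peg 2: [5, 4, 2]

After move 7 (0->1):
Peg 0: [3]
Peg 1: [1]
Peg 2: [5, 4, 2]

After move 8 (1->2):
Peg 0: [3]
Peg 1: []
Peg 2: [5, 4, 2, 1]

After move 9 (2->1):
Peg 0: [3]
Peg 1: [1]
Peg 2: [5, 4, 2]

Answer: Peg 0: [3]
Peg 1: [1]
Peg 2: [5, 4, 2]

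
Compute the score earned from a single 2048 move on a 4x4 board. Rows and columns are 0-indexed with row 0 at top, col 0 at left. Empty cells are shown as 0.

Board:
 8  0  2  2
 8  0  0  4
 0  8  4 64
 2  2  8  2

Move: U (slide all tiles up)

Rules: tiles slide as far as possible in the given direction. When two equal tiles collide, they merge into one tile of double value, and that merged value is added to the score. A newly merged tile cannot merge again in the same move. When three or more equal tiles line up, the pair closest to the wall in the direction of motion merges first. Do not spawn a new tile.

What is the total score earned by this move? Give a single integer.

Answer: 16

Derivation:
Slide up:
col 0: [8, 8, 0, 2] -> [16, 2, 0, 0]  score +16 (running 16)
col 1: [0, 0, 8, 2] -> [8, 2, 0, 0]  score +0 (running 16)
col 2: [2, 0, 4, 8] -> [2, 4, 8, 0]  score +0 (running 16)
col 3: [2, 4, 64, 2] -> [2, 4, 64, 2]  score +0 (running 16)
Board after move:
16  8  2  2
 2  2  4  4
 0  0  8 64
 0  0  0  2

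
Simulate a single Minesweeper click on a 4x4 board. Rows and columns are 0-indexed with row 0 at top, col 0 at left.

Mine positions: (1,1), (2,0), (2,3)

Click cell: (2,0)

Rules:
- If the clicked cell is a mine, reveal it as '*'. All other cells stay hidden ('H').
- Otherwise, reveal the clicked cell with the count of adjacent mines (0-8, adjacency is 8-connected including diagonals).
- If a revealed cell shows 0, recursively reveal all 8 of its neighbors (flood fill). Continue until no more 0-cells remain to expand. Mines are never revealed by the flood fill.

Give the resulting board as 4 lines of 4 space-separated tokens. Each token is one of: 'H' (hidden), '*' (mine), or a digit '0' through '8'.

H H H H
H H H H
* H H H
H H H H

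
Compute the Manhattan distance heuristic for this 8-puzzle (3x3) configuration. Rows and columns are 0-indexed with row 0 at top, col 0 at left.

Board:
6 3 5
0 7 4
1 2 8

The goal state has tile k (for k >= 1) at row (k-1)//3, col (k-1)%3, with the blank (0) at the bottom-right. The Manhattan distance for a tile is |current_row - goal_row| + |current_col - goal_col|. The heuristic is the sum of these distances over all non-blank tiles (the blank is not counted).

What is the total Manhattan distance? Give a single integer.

Answer: 15

Derivation:
Tile 6: (0,0)->(1,2) = 3
Tile 3: (0,1)->(0,2) = 1
Tile 5: (0,2)->(1,1) = 2
Tile 7: (1,1)->(2,0) = 2
Tile 4: (1,2)->(1,0) = 2
Tile 1: (2,0)->(0,0) = 2
Tile 2: (2,1)->(0,1) = 2
Tile 8: (2,2)->(2,1) = 1
Sum: 3 + 1 + 2 + 2 + 2 + 2 + 2 + 1 = 15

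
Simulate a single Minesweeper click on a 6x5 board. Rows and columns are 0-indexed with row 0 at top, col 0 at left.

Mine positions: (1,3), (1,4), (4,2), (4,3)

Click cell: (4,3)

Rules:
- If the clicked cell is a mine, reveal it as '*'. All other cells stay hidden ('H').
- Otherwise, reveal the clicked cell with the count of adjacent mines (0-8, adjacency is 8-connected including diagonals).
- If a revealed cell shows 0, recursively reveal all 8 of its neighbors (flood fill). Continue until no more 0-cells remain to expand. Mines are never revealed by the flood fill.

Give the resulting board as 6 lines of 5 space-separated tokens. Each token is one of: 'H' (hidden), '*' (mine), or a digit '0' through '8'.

H H H H H
H H H H H
H H H H H
H H H H H
H H H * H
H H H H H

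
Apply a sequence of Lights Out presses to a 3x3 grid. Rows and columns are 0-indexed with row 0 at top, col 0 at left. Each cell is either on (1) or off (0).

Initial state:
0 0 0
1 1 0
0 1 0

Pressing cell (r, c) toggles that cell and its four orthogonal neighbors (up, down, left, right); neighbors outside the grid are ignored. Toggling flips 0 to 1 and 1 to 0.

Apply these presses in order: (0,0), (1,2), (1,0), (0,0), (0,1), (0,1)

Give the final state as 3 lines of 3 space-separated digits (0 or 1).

Answer: 1 0 1
0 1 1
1 1 1

Derivation:
After press 1 at (0,0):
1 1 0
0 1 0
0 1 0

After press 2 at (1,2):
1 1 1
0 0 1
0 1 1

After press 3 at (1,0):
0 1 1
1 1 1
1 1 1

After press 4 at (0,0):
1 0 1
0 1 1
1 1 1

After press 5 at (0,1):
0 1 0
0 0 1
1 1 1

After press 6 at (0,1):
1 0 1
0 1 1
1 1 1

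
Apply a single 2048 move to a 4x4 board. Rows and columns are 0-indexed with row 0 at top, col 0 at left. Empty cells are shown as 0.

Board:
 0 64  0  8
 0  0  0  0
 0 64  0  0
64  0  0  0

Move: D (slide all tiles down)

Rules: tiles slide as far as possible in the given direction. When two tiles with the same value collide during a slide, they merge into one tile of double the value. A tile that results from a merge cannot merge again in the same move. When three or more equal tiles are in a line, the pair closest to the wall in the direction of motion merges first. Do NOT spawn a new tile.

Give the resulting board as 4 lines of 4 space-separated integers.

Answer:   0   0   0   0
  0   0   0   0
  0   0   0   0
 64 128   0   8

Derivation:
Slide down:
col 0: [0, 0, 0, 64] -> [0, 0, 0, 64]
col 1: [64, 0, 64, 0] -> [0, 0, 0, 128]
col 2: [0, 0, 0, 0] -> [0, 0, 0, 0]
col 3: [8, 0, 0, 0] -> [0, 0, 0, 8]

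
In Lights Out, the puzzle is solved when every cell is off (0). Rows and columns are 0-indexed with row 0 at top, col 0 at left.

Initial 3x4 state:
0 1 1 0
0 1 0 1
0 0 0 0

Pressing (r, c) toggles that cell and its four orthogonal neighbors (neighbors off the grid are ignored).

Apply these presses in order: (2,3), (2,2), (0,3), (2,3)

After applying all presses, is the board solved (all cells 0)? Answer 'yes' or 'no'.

After press 1 at (2,3):
0 1 1 0
0 1 0 0
0 0 1 1

After press 2 at (2,2):
0 1 1 0
0 1 1 0
0 1 0 0

After press 3 at (0,3):
0 1 0 1
0 1 1 1
0 1 0 0

After press 4 at (2,3):
0 1 0 1
0 1 1 0
0 1 1 1

Lights still on: 7

Answer: no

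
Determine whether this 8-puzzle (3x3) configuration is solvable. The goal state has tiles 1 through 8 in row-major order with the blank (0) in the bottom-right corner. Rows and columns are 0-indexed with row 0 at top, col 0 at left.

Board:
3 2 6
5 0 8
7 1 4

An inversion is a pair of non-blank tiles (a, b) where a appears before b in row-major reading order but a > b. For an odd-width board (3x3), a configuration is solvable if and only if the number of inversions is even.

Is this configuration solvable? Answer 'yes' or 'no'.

Answer: no

Derivation:
Inversions (pairs i<j in row-major order where tile[i] > tile[j] > 0): 13
13 is odd, so the puzzle is not solvable.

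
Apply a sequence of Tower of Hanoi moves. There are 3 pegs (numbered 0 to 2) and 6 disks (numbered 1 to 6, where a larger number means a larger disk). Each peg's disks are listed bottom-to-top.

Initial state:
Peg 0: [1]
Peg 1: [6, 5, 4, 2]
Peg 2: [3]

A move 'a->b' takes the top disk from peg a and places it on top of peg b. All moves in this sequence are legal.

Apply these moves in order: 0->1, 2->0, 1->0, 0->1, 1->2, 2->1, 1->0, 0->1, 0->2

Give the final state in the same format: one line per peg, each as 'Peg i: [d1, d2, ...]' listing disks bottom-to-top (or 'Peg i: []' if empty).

Answer: Peg 0: []
Peg 1: [6, 5, 4, 2, 1]
Peg 2: [3]

Derivation:
After move 1 (0->1):
Peg 0: []
Peg 1: [6, 5, 4, 2, 1]
Peg 2: [3]

After move 2 (2->0):
Peg 0: [3]
Peg 1: [6, 5, 4, 2, 1]
Peg 2: []

After move 3 (1->0):
Peg 0: [3, 1]
Peg 1: [6, 5, 4, 2]
Peg 2: []

After move 4 (0->1):
Peg 0: [3]
Peg 1: [6, 5, 4, 2, 1]
Peg 2: []

After move 5 (1->2):
Peg 0: [3]
Peg 1: [6, 5, 4, 2]
Peg 2: [1]

After move 6 (2->1):
Peg 0: [3]
Peg 1: [6, 5, 4, 2, 1]
Peg 2: []

After move 7 (1->0):
Peg 0: [3, 1]
Peg 1: [6, 5, 4, 2]
Peg 2: []

After move 8 (0->1):
Peg 0: [3]
Peg 1: [6, 5, 4, 2, 1]
Peg 2: []

After move 9 (0->2):
Peg 0: []
Peg 1: [6, 5, 4, 2, 1]
Peg 2: [3]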